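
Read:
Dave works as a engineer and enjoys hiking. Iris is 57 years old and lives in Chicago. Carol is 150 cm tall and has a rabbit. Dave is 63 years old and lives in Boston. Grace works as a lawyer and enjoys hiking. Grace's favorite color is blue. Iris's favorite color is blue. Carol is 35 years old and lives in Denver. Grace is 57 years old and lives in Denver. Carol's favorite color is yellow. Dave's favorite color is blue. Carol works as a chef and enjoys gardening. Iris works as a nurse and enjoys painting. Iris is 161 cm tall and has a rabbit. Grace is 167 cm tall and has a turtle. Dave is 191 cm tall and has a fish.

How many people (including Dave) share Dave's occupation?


Dave is a engineer. Count = 1

1


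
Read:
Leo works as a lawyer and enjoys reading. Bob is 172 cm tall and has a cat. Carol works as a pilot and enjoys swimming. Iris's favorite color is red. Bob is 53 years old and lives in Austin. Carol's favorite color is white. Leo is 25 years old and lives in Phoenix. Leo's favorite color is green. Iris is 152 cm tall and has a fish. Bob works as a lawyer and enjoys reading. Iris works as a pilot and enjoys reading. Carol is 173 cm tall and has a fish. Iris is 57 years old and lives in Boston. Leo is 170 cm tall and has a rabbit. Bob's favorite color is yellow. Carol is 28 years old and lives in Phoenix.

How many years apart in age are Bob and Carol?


53 vs 28, diff = 25

25


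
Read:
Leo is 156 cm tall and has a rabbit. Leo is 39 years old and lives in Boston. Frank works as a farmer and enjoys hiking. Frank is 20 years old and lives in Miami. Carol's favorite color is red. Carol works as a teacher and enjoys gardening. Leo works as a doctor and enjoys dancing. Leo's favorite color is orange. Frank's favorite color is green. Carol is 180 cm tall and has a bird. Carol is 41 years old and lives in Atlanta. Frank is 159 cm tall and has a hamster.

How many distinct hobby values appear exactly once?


Unique hobby values: 3

3


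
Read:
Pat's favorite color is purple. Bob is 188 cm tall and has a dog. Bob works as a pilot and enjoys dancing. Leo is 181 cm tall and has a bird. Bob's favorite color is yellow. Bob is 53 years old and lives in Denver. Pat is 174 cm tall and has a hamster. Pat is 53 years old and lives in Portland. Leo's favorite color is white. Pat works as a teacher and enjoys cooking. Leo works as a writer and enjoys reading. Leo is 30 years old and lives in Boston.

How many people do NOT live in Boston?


Not in Boston: 2

2


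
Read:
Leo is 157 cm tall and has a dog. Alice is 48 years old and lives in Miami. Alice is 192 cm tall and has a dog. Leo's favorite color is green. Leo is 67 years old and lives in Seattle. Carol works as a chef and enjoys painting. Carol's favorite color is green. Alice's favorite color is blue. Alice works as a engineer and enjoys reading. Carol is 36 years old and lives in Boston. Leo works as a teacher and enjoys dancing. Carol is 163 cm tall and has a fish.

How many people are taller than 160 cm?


Taller than 160: 2

2


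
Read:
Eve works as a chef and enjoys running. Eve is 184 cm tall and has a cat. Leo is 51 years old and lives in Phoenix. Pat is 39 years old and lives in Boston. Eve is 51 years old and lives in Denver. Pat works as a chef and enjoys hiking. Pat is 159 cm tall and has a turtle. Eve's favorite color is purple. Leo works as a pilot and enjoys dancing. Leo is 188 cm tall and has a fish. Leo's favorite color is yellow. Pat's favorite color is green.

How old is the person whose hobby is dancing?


Person with hobby=dancing is Leo, age 51

51


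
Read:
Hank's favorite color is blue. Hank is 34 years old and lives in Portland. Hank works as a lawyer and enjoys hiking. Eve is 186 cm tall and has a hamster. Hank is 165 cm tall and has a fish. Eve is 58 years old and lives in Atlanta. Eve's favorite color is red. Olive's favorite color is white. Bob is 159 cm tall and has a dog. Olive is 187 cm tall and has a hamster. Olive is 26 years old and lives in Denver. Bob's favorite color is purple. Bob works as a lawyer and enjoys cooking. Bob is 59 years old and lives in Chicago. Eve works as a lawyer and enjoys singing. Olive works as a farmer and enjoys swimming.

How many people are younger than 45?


Filter: 2

2


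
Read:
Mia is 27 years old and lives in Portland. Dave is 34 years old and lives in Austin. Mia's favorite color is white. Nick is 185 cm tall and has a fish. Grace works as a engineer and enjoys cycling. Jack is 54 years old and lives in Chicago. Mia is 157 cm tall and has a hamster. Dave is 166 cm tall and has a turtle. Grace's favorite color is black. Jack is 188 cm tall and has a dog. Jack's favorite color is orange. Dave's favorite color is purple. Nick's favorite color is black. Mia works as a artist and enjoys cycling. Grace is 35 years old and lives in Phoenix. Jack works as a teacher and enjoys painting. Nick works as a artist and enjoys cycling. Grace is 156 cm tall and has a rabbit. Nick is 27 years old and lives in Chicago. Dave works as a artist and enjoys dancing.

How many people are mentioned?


People: Dave, Nick, Mia, Grace, Jack. Count = 5

5


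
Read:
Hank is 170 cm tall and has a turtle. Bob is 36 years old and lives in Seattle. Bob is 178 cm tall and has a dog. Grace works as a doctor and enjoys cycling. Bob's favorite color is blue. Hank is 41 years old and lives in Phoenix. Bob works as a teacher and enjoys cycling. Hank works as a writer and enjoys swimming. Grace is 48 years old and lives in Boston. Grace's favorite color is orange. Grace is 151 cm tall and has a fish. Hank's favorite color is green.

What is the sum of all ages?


36+48+41 = 125

125


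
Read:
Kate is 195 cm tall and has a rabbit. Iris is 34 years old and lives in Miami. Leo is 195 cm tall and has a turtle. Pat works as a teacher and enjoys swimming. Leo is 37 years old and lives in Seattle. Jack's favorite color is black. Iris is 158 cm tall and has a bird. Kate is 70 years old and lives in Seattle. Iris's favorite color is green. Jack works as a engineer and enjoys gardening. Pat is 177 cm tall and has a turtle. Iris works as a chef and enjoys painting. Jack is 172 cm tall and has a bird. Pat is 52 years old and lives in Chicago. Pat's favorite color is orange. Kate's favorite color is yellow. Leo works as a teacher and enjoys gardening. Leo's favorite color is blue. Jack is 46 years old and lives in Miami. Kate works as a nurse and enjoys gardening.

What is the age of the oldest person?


Oldest: Kate at 70

70


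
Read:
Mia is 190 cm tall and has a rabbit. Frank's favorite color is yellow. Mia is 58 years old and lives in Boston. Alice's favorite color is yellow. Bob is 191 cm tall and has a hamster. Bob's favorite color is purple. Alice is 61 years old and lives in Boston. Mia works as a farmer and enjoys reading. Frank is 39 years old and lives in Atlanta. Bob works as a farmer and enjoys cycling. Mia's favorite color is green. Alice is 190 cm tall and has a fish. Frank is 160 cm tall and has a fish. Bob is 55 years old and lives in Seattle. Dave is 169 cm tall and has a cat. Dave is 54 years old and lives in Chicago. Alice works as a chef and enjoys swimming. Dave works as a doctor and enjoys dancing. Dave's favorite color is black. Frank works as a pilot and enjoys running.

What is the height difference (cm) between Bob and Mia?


|191 - 190| = 1

1


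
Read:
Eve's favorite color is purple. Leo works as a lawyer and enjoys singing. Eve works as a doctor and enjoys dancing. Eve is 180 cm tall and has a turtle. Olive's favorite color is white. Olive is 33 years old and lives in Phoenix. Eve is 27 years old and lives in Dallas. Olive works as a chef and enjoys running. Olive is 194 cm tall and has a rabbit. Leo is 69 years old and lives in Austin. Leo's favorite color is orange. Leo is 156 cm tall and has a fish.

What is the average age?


Sum=129, n=3, avg=43

43


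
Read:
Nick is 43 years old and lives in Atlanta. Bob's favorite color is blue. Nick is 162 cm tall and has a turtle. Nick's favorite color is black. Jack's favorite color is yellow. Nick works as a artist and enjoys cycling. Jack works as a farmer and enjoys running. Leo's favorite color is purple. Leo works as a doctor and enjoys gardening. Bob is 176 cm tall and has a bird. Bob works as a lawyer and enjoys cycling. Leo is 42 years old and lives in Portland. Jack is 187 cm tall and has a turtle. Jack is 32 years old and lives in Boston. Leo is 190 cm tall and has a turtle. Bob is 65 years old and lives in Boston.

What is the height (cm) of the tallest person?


Tallest: Leo at 190 cm

190


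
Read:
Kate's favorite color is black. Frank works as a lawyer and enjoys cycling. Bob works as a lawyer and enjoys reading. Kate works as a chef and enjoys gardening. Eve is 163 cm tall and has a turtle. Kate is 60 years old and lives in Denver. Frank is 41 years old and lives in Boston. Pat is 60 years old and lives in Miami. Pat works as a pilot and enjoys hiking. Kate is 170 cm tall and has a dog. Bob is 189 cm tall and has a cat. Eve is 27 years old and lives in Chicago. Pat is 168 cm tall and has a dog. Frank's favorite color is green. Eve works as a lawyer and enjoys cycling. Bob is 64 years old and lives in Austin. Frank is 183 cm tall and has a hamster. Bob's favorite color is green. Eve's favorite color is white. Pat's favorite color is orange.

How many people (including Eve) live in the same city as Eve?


Eve lives in Chicago. Count = 1

1


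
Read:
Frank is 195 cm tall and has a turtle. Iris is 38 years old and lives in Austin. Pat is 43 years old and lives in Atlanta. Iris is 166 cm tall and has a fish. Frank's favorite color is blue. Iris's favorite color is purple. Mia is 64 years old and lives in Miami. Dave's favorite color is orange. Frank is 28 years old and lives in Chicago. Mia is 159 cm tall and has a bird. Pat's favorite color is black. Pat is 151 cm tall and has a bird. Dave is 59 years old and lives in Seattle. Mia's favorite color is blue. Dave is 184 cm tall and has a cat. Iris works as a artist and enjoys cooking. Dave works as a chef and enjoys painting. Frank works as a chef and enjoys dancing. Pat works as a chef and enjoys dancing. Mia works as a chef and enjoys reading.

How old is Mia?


Mia is 64 years old

64


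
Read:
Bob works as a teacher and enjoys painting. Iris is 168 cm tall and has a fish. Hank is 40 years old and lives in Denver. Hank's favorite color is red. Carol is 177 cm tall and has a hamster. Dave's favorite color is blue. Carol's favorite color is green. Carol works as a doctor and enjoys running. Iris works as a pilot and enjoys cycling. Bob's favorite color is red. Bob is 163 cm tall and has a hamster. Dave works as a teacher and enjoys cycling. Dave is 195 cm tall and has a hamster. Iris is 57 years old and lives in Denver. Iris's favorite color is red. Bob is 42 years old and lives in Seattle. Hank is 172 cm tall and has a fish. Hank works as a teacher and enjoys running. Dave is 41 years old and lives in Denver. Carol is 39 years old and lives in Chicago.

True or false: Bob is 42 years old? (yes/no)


Bob is actually 42. yes

yes


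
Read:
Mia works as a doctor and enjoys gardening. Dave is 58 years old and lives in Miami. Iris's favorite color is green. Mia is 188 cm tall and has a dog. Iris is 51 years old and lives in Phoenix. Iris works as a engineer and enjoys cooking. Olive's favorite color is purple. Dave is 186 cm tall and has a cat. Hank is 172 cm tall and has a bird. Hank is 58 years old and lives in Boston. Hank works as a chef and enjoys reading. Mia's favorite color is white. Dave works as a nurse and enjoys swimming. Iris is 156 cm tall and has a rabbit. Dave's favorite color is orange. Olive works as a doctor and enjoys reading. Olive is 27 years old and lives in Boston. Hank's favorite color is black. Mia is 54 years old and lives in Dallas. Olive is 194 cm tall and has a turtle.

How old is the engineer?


The engineer is Iris, age 51

51


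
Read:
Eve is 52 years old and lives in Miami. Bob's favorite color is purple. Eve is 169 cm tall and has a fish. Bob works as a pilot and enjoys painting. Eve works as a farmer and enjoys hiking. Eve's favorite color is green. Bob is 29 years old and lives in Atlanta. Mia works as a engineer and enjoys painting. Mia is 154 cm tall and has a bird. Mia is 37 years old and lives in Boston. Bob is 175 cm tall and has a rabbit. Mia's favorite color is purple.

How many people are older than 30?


Filter: 2

2


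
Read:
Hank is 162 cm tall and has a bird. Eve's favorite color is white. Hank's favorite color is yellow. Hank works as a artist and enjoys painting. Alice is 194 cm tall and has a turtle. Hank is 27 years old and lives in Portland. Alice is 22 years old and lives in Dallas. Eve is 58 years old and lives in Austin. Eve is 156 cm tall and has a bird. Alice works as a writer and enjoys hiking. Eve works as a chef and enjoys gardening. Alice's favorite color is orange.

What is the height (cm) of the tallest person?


Tallest: Alice at 194 cm

194


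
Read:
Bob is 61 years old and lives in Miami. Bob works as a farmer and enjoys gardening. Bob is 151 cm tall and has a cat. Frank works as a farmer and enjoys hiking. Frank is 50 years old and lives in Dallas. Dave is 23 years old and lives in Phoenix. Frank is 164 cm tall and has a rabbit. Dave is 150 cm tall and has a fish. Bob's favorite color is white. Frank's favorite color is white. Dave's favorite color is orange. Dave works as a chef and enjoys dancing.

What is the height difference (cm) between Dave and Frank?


|150 - 164| = 14

14


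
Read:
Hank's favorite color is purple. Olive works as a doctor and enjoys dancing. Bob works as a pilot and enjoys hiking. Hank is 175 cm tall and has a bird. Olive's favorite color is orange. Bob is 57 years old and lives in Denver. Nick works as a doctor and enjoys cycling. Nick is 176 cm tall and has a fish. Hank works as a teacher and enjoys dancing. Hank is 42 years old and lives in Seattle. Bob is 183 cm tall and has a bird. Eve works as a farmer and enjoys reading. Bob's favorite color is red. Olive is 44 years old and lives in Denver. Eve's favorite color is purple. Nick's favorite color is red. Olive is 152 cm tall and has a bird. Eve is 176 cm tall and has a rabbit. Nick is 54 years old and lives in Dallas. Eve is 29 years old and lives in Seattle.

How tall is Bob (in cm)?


Bob is 183 cm tall

183


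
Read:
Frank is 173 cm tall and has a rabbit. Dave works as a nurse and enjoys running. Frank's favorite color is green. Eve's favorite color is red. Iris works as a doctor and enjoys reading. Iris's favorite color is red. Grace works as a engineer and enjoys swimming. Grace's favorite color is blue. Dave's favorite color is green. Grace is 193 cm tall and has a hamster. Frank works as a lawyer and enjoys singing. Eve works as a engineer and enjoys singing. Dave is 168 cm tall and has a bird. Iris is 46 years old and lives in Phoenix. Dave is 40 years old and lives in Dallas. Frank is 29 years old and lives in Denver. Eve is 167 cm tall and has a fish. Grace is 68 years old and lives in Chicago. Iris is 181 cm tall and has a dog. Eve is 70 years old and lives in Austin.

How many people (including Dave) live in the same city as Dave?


Dave lives in Dallas. Count = 1

1


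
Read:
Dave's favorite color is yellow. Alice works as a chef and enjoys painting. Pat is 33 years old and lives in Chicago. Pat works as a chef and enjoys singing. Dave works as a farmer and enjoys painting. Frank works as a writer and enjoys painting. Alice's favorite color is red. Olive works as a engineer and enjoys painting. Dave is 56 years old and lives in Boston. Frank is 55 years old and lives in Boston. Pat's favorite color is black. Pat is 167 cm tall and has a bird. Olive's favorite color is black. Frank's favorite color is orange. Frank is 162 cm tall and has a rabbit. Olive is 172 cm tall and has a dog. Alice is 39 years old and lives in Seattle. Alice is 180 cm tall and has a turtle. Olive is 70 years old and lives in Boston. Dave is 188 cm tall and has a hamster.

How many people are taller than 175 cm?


Taller than 175: 2

2


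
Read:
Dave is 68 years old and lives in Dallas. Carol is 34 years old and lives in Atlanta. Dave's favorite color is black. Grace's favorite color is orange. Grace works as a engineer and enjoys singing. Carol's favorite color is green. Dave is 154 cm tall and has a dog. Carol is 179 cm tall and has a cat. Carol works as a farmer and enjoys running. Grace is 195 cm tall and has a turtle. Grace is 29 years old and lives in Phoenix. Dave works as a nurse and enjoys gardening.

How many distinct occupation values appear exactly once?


Unique occupation values: 3

3


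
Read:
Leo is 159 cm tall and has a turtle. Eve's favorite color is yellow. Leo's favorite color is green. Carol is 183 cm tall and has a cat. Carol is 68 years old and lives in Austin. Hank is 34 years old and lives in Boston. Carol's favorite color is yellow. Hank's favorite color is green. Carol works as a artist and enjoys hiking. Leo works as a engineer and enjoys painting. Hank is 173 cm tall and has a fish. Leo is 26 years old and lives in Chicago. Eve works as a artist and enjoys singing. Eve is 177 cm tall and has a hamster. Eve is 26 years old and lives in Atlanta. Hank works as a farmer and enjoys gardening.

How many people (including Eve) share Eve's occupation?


Eve is a artist. Count = 2

2


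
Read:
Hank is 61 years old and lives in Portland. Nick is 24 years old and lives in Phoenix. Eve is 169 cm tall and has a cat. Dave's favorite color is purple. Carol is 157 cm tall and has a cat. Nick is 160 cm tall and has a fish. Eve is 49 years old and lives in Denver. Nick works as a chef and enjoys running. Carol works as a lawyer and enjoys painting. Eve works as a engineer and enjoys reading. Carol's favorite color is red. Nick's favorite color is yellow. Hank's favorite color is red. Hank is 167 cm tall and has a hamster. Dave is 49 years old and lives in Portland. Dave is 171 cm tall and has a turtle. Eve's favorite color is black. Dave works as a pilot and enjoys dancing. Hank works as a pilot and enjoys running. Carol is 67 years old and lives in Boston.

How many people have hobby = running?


Count: 2

2


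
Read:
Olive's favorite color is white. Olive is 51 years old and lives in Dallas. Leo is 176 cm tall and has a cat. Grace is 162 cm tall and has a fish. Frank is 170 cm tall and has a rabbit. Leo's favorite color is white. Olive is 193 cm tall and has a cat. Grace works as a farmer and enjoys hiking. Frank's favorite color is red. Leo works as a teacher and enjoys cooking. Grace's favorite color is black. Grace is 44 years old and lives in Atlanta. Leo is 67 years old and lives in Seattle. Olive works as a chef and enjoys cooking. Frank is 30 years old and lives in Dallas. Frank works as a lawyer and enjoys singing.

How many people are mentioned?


People: Grace, Olive, Frank, Leo. Count = 4

4


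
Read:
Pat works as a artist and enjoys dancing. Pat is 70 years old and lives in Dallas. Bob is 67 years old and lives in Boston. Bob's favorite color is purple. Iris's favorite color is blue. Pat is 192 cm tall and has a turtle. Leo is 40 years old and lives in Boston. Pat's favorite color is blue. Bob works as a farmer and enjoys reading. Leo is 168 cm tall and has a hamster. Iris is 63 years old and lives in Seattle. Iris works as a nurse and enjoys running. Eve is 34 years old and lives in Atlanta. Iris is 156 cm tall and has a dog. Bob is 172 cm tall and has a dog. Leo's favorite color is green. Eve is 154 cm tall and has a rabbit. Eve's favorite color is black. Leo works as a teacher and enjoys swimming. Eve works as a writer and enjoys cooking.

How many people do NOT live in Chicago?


Not in Chicago: 5

5


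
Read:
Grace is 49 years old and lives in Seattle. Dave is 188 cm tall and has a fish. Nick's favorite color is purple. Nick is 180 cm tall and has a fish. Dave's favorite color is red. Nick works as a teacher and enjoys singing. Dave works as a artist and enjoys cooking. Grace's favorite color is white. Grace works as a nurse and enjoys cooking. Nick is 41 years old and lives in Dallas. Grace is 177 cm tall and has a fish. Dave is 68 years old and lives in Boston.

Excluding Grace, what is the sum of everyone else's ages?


Sum (excluding Grace): 109

109


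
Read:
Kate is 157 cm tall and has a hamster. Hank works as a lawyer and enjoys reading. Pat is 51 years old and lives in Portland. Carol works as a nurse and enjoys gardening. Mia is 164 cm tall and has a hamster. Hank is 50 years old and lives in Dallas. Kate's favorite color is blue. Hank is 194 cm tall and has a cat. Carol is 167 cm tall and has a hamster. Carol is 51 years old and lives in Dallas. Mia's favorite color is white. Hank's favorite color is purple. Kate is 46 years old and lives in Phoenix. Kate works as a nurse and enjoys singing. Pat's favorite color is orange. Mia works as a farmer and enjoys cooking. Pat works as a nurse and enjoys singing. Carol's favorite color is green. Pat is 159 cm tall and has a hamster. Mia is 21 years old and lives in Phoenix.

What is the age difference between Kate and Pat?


|46 - 51| = 5

5


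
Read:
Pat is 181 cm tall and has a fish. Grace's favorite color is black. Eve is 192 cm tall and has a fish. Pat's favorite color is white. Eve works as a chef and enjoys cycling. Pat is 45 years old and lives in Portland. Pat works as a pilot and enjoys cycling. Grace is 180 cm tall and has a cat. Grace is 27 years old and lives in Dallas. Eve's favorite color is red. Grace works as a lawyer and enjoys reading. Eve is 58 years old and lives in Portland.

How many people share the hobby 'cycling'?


Count: 2

2


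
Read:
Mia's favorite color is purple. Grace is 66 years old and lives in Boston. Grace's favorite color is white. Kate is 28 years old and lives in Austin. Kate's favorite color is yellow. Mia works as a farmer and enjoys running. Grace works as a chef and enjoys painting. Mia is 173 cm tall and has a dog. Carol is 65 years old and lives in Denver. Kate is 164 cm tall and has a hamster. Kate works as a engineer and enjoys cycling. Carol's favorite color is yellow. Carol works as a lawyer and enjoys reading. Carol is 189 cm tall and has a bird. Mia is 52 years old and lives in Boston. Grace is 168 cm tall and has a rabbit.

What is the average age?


Sum=211, n=4, avg=52.75

52.75


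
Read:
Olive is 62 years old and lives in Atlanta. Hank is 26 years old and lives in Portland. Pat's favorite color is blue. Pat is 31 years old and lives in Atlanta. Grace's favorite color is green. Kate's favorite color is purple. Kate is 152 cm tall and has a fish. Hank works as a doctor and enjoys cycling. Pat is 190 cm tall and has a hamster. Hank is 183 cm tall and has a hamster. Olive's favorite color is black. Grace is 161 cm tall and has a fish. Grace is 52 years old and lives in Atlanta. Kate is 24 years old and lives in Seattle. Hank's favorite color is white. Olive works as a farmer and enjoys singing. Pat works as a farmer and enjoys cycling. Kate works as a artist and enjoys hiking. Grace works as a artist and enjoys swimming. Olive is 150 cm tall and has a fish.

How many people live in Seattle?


Count in Seattle: 1

1


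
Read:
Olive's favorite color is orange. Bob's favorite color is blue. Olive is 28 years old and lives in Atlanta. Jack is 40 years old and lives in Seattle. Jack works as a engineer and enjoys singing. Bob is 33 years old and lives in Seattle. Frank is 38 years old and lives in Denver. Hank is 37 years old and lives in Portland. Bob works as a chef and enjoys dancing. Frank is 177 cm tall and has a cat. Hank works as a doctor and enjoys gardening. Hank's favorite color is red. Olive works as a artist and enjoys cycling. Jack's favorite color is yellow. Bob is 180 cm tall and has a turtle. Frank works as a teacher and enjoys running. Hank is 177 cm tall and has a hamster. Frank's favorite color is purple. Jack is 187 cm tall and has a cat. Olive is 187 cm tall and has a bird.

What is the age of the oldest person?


Oldest: Jack at 40

40


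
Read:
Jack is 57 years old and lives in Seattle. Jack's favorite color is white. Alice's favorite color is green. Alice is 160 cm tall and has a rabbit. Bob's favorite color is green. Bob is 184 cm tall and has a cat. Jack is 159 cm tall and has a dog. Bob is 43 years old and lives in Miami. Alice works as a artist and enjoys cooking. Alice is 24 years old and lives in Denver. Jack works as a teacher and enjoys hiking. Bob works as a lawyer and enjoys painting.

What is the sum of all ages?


43+24+57 = 124

124


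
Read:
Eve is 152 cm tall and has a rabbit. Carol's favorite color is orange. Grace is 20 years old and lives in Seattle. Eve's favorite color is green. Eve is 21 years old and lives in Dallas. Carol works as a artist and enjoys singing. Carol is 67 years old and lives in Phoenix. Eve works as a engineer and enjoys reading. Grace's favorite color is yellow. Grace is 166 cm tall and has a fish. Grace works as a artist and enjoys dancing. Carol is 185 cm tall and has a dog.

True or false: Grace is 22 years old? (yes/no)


Grace is actually 20. no

no


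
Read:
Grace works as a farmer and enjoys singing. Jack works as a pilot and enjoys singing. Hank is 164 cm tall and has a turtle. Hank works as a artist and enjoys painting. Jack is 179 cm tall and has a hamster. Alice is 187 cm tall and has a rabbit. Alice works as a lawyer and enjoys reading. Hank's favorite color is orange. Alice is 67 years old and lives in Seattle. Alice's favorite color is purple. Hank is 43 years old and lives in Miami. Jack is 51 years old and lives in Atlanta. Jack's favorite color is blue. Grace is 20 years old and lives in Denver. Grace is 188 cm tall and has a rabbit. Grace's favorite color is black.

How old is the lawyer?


The lawyer is Alice, age 67

67


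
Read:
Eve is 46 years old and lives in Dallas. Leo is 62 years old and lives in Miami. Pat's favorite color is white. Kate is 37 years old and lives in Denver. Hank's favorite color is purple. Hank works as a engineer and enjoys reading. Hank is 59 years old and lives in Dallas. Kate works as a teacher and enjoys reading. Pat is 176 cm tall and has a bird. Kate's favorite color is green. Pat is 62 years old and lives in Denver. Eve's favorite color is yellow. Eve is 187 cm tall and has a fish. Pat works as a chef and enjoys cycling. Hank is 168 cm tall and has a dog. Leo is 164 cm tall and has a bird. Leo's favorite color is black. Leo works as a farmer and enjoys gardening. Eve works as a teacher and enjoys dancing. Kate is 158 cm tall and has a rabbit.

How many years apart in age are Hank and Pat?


59 vs 62, diff = 3

3


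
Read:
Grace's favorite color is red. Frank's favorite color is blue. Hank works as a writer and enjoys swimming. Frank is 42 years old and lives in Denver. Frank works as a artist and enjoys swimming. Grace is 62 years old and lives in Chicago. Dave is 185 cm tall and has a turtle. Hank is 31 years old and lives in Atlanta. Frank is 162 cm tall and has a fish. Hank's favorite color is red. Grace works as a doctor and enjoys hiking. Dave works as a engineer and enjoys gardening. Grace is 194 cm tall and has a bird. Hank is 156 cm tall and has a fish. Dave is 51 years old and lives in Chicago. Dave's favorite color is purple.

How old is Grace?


Grace is 62 years old

62


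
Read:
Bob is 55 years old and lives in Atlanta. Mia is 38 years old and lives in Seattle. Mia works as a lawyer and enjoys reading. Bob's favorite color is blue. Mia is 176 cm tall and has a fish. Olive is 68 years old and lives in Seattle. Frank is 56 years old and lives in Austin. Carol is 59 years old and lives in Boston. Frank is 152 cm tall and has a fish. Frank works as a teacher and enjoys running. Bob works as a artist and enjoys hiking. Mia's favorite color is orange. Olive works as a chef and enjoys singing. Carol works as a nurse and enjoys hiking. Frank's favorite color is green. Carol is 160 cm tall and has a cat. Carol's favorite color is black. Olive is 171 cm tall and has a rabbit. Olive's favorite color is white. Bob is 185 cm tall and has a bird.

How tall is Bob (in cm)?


Bob is 185 cm tall

185


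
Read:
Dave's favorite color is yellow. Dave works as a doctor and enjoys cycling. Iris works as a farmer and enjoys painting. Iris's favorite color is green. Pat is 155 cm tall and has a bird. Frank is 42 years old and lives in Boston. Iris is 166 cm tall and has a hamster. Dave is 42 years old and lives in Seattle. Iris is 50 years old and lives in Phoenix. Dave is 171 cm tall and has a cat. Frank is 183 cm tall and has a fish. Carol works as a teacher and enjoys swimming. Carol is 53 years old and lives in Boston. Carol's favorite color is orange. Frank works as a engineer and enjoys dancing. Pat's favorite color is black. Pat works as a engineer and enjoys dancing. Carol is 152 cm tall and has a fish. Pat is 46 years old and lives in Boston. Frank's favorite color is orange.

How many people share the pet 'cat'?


Count: 1

1


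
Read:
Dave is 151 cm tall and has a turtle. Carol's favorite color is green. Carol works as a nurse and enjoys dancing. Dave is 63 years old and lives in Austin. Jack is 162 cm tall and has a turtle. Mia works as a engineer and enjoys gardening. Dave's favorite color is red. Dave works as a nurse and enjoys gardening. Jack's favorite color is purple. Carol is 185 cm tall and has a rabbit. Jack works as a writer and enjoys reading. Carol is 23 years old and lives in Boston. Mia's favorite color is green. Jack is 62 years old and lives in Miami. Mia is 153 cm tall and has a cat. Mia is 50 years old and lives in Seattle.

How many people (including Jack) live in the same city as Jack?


Jack lives in Miami. Count = 1

1


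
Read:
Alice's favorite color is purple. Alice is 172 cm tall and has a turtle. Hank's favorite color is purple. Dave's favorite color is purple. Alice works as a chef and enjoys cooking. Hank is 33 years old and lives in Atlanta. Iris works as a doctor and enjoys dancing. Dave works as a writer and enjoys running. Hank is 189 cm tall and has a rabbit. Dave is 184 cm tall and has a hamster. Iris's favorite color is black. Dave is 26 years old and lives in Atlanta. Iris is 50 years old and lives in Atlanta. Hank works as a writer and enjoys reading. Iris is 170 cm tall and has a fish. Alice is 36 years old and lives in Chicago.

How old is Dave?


Dave is 26 years old

26


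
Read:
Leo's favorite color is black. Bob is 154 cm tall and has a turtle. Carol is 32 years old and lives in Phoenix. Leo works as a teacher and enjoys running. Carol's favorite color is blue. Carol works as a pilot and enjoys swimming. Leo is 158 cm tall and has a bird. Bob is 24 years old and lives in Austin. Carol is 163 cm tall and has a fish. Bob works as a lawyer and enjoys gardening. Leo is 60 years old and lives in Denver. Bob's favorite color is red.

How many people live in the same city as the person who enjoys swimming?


Person with hobby swimming is Carol, city Phoenix. Count = 1

1


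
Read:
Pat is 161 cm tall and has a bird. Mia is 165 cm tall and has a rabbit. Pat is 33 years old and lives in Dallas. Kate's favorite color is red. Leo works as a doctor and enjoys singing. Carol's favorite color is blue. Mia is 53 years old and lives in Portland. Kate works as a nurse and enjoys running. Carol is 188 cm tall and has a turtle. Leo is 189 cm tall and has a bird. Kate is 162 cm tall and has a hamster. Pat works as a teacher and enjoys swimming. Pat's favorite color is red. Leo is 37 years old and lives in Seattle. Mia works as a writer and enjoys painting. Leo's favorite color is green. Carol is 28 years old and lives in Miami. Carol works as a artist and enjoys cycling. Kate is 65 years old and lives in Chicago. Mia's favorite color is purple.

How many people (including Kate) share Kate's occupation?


Kate is a nurse. Count = 1

1


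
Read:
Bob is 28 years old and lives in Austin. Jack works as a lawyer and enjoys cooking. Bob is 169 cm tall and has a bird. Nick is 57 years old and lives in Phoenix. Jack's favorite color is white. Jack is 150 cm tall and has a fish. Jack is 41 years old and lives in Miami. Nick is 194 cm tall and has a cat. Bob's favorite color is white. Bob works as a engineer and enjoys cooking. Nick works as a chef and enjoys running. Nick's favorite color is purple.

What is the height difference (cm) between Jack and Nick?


|150 - 194| = 44

44


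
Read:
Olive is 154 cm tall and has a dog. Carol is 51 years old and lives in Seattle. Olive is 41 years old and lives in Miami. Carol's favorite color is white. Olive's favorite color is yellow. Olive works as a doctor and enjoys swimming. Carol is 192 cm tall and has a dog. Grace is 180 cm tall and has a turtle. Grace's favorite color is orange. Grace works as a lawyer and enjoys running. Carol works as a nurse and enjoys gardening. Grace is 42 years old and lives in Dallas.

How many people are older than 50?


Filter: 1

1


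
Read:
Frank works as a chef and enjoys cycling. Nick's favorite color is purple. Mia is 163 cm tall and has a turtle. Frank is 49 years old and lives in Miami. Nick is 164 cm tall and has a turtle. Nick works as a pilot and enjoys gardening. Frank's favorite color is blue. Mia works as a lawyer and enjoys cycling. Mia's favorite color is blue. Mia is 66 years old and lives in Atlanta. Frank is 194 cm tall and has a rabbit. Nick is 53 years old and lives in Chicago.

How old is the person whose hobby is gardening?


Person with hobby=gardening is Nick, age 53

53


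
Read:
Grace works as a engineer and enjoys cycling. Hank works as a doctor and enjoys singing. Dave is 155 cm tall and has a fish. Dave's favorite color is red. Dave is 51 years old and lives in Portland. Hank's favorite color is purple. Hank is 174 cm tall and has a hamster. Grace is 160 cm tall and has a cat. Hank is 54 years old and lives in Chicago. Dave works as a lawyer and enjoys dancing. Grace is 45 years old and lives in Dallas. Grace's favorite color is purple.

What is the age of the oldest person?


Oldest: Hank at 54

54


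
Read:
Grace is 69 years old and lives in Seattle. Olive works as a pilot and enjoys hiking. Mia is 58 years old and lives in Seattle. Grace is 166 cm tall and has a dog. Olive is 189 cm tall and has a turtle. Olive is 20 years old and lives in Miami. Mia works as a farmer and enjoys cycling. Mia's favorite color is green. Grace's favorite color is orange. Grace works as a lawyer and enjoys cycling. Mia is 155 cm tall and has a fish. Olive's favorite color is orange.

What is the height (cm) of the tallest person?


Tallest: Olive at 189 cm

189


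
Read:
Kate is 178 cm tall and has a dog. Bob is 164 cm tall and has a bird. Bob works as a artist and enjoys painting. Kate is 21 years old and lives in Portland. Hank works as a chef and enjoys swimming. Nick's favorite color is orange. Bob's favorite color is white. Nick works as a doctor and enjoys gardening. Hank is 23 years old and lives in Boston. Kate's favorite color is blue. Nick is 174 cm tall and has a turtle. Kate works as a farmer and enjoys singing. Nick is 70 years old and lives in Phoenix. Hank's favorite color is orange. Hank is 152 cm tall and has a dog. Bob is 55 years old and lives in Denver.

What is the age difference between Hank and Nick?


|23 - 70| = 47

47


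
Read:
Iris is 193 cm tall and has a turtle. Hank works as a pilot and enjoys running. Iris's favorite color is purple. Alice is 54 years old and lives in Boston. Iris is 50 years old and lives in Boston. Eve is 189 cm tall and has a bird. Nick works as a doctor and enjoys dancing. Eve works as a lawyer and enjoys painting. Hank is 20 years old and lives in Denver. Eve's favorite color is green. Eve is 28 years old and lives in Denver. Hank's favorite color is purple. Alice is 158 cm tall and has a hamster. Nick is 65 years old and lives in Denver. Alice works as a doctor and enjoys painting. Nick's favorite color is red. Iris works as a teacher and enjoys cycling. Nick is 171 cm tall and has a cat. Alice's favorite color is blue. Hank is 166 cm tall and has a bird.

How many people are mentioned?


People: Eve, Iris, Alice, Hank, Nick. Count = 5

5


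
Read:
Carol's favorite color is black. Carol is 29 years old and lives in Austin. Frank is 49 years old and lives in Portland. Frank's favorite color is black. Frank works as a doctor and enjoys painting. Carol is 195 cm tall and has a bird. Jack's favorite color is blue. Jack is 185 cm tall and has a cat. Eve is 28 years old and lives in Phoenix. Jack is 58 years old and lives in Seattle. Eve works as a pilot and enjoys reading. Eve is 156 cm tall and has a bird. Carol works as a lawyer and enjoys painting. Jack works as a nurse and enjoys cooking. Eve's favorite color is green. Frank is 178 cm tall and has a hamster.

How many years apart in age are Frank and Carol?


49 vs 29, diff = 20

20


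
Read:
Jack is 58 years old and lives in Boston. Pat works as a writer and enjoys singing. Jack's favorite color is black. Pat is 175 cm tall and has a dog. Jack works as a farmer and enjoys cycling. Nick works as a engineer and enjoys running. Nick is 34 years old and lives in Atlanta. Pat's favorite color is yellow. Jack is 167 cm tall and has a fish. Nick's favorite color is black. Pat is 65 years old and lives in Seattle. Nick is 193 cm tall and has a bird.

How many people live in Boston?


Count in Boston: 1

1


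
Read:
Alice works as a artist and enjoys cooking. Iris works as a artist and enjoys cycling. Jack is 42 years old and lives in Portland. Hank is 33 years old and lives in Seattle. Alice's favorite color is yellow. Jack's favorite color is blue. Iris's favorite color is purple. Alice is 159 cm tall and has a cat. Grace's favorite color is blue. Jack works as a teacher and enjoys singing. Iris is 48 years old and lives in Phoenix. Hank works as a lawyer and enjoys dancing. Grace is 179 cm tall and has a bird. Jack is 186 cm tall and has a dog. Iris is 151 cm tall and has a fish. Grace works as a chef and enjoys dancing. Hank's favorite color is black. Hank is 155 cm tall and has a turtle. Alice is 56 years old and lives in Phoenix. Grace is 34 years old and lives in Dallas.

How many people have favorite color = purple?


Count: 1

1


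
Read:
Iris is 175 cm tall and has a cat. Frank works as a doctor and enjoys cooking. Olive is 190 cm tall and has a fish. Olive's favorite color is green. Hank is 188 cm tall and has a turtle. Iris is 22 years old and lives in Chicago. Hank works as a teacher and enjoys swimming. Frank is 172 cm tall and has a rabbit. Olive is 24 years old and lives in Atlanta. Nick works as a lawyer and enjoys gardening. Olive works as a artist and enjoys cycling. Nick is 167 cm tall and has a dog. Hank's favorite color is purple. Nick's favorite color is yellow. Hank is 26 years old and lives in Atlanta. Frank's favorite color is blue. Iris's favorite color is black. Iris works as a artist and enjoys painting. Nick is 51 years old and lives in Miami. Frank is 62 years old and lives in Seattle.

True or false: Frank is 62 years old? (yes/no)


Frank is actually 62. yes

yes


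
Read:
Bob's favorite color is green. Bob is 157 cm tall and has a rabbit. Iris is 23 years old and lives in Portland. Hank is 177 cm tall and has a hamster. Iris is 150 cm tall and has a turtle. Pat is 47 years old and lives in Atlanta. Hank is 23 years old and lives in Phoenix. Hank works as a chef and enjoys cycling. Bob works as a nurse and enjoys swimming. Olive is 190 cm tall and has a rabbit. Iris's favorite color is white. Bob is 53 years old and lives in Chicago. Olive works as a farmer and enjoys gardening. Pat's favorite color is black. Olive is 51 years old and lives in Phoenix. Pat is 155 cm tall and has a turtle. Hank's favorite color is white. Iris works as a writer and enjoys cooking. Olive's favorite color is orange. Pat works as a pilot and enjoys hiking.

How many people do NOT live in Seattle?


Not in Seattle: 5

5
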